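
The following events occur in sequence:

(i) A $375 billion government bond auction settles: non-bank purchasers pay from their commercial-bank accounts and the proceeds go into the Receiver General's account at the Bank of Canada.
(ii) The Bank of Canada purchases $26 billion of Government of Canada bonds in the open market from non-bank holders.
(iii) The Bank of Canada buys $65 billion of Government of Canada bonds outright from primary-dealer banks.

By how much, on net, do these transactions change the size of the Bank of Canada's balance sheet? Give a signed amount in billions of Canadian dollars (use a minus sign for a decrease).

Government account inflow $375 billion: only the composition of liabilities changes → 0.
Asset purchase (from non-banks) $26 billion: a Bank of Canada asset is acquired → +$26B.
OMO purchase (from banks) $65 billion: a Bank of Canada asset is acquired → +$65B.
Net: 0 + 26 + 65 = +$91 billion.

+$91 billion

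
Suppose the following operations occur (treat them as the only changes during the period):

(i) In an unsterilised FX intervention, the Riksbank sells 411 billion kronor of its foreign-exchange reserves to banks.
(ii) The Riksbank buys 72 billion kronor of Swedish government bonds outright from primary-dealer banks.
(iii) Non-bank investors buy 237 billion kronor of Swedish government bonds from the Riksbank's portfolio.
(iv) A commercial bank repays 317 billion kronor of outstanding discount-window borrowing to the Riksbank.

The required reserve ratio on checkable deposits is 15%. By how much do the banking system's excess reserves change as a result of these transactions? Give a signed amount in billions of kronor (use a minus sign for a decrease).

-857.45 billion

FX sale 411 billion kronor: reserves −411B, deposits 0.
OMO purchase (from banks) 72 billion kronor: reserves +72B, deposits 0.
Asset sale (to non-banks) 237 billion kronor: reserves −237B, deposits −237B.
Discount-window repayment 317 billion kronor: reserves −317B, deposits 0.
Totals: Δreserves = −893B, Δdeposits = −237B.
Δrequired reserves = 15% × −237B = −35.55B.
Δexcess reserves = Δreserves − Δrequired = −893B − (−35.55B) = -857.45 billion.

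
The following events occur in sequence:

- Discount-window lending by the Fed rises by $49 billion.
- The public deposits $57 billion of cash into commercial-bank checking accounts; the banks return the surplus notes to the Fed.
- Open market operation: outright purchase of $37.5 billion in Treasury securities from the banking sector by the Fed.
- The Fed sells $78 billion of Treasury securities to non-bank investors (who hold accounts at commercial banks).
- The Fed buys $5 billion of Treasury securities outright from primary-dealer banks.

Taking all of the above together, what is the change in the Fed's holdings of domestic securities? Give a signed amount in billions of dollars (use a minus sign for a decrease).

Fed balance sheet:
  Assets:      Securities −$35.5B, Loans to banks +$49B
  Liabilities: Bank reserves +$70.5B, Currency in circulation −$57B
So the change in the Fed's holdings of domestic securities is -$35.5 billion.

-$35.5 billion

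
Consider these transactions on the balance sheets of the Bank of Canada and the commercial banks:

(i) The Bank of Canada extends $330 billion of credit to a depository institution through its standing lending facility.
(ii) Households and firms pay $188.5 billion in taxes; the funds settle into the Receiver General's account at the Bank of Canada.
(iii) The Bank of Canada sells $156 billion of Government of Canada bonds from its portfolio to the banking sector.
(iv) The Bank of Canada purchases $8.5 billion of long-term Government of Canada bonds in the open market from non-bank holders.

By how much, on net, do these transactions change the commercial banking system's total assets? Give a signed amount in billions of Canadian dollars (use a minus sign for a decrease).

Bank of Canada balance sheet:
  Assets:      Securities −$147.5B, Loans to banks +$330B
  Liabilities: Bank reserves −$6B, Government deposits +$188.5B
Commercial banking system:
  Assets:      Reserves at CB −$6B, Securities +$156B
  Liabilities: Checkable deposits −$180B, Borrowings from CB +$330B
Change in total bank assets = +$150 billion.

+$150 billion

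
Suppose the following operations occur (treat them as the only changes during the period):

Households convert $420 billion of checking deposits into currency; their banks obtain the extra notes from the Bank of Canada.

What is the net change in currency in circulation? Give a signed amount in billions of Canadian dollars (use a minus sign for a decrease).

Currency withdrawal $420 billion: notes leave the central bank → +$420B.

+$420 billion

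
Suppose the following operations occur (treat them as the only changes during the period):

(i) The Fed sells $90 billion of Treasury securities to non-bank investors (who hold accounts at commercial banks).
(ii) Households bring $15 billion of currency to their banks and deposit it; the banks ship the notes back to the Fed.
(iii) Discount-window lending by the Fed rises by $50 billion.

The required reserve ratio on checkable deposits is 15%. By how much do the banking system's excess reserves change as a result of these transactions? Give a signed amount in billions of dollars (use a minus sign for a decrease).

Asset sale (to non-banks) $90 billion: reserves −$90B, deposits −$90B.
Currency deposit $15 billion: reserves +$15B, deposits +$15B.
Discount-window loan $50 billion: reserves +$50B, deposits 0.
Totals: Δreserves = −$25B, Δdeposits = −$75B.
Δrequired reserves = 15% × −$75B = −$11.25B.
Δexcess reserves = Δreserves − Δrequired = −$25B − (−$11.25B) = -$13.75 billion.

-$13.75 billion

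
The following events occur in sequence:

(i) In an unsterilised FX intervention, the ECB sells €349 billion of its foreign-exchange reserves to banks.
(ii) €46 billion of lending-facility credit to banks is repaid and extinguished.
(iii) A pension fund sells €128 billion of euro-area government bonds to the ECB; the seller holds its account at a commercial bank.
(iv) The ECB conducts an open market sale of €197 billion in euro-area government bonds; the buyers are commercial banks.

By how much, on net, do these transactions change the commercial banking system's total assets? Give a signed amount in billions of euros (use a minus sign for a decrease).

+€82 billion

FX sale €349 billion: just an asset swap on bank balance sheets → 0.
Discount-window repayment €46 billion: bank balance sheets shrink → −€46B.
Asset purchase (from non-banks) €128 billion: bank balance sheets expand → +€128B.
OMO sale (to banks) €197 billion: just an asset swap on bank balance sheets → 0.
Net: 0 − 46 + 128 + 0 = +€82 billion.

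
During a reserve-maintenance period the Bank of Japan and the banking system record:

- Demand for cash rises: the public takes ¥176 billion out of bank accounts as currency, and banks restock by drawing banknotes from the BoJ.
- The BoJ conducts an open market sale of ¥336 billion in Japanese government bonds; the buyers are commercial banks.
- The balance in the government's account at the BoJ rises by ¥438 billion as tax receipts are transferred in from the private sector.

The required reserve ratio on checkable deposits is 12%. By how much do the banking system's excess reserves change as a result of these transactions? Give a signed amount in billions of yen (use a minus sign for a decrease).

Currency withdrawal ¥176 billion: reserves −¥176B, deposits −¥176B.
OMO sale (to banks) ¥336 billion: reserves −¥336B, deposits 0.
Government account inflow ¥438 billion: reserves −¥438B, deposits −¥438B.
Totals: Δreserves = −¥950B, Δdeposits = −¥614B.
Δrequired reserves = 12% × −¥614B = −¥73.68B.
Δexcess reserves = Δreserves − Δrequired = −¥950B − (−¥73.68B) = -¥876.32 billion.

-¥876.32 billion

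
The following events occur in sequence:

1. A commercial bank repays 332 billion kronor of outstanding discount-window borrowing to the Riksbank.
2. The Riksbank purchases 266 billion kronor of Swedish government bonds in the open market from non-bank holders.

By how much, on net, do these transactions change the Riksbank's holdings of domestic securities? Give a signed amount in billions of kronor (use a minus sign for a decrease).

Riksbank balance sheet:
  Assets:      Securities +266B, Loans to banks −332B
  Liabilities: Bank reserves −66B
So the change in the Riksbank's holdings of domestic securities is +266 billion.

+266 billion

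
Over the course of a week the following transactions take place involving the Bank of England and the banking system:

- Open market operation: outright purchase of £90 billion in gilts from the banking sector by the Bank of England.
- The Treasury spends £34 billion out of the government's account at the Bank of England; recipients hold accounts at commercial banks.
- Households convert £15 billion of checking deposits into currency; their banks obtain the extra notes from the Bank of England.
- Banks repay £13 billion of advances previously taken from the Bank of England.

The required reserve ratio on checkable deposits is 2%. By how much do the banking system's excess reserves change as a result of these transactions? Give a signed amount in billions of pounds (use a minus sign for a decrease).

OMO purchase (from banks) £90 billion: reserves +£90B, deposits 0.
Government spending £34 billion: reserves +£34B, deposits +£34B.
Currency withdrawal £15 billion: reserves −£15B, deposits −£15B.
Discount-window repayment £13 billion: reserves −£13B, deposits 0.
Totals: Δreserves = +£96B, Δdeposits = +£19B.
Δrequired reserves = 2% × +£19B = +£0.38B.
Δexcess reserves = Δreserves − Δrequired = +£96B − (+£0.38B) = +£95.62 billion.

+£95.62 billion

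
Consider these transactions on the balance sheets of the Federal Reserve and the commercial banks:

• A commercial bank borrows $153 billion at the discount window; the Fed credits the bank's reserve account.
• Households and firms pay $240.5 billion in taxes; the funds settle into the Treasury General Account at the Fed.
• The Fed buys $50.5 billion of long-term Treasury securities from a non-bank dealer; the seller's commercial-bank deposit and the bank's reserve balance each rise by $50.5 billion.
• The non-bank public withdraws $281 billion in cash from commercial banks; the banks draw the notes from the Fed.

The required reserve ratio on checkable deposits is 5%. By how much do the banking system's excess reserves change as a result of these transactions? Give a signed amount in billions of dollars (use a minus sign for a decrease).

Discount-window loan $153 billion: reserves +$153B, deposits 0.
Government account inflow $240.5 billion: reserves −$240.5B, deposits −$240.5B.
Asset purchase (from non-banks) $50.5 billion: reserves +$50.5B, deposits +$50.5B.
Currency withdrawal $281 billion: reserves −$281B, deposits −$281B.
Totals: Δreserves = −$318B, Δdeposits = −$471B.
Δrequired reserves = 5% × −$471B = −$23.55B.
Δexcess reserves = Δreserves − Δrequired = −$318B − (−$23.55B) = -$294.45 billion.

-$294.45 billion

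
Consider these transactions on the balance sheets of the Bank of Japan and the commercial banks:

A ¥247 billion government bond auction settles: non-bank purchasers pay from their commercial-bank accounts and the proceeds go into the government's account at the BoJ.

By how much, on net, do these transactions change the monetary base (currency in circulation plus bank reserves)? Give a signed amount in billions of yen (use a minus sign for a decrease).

Government account inflow ¥247 billion: reserves shift to a non-base liability → −¥247B.

-¥247 billion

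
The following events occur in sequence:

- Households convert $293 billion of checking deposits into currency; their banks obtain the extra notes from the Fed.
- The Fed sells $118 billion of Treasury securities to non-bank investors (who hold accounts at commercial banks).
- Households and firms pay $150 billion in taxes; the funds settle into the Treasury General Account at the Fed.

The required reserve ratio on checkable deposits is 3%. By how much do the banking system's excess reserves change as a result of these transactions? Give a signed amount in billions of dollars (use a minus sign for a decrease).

-$544.17 billion

Currency withdrawal $293 billion: reserves −$293B, deposits −$293B.
Asset sale (to non-banks) $118 billion: reserves −$118B, deposits −$118B.
Government account inflow $150 billion: reserves −$150B, deposits −$150B.
Totals: Δreserves = −$561B, Δdeposits = −$561B.
Δrequired reserves = 3% × −$561B = −$16.83B.
Δexcess reserves = Δreserves − Δrequired = −$561B − (−$16.83B) = -$544.17 billion.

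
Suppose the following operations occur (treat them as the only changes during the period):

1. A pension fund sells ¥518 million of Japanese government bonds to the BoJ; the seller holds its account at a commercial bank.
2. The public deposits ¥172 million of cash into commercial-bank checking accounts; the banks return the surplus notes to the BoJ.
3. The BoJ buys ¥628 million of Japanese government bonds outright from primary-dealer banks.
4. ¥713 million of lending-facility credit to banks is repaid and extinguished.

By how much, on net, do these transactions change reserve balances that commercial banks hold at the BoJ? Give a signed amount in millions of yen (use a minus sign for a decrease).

+¥605 million

BoJ balance sheet:
  Assets:      Securities +¥1146M, Loans to banks −¥713M
  Liabilities: Bank reserves +¥605M, Currency in circulation −¥172M
So the change in reserve balances that commercial banks hold at the BoJ is +¥605 million.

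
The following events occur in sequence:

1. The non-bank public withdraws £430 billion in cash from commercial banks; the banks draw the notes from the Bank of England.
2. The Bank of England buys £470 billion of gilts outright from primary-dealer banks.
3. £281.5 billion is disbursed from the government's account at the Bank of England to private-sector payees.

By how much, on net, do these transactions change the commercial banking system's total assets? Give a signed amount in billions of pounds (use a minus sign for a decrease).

Bank of England balance sheet:
  Assets:      Securities +£470B
  Liabilities: Bank reserves +£321.5B, Currency in circulation +£430B, Government deposits −£281.5B
Commercial banking system:
  Assets:      Reserves at CB +£321.5B, Securities −£470B
  Liabilities: Checkable deposits −£148.5B
Change in total bank assets = -£148.5 billion.

-£148.5 billion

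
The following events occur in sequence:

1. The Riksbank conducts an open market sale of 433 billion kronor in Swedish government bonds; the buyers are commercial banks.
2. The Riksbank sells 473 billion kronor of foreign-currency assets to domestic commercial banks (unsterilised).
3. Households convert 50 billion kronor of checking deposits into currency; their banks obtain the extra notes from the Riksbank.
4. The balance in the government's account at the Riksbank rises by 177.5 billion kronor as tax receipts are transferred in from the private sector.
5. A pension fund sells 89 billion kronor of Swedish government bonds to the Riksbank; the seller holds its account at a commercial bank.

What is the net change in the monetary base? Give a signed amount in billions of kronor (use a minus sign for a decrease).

-994.5 billion

OMO sale (to banks) 433 billion kronor: Riksbank balance sheet contracts → −433B.
FX sale 473 billion kronor: Riksbank balance sheet contracts → −473B.
Currency withdrawal 50 billion kronor: just a shift between currency and reserves — both are base money → 0.
Government account inflow 177.5 billion kronor: reserves shift to a non-base liability → −177.5B.
Asset purchase (from non-banks) 89 billion kronor: Riksbank balance sheet expands → +89B.
Net: −433 − 473 + 0 − 177.5 + 89 = -994.5 billion.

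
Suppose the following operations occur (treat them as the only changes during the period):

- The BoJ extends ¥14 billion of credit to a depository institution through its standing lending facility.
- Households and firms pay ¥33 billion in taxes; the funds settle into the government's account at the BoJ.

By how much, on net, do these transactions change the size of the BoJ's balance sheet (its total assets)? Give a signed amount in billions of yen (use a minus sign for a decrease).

Discount-window loan ¥14 billion: a BoJ asset is acquired → +¥14B.
Government account inflow ¥33 billion: only the composition of liabilities changes → 0.
Net: 14 + 0 = +¥14 billion.

+¥14 billion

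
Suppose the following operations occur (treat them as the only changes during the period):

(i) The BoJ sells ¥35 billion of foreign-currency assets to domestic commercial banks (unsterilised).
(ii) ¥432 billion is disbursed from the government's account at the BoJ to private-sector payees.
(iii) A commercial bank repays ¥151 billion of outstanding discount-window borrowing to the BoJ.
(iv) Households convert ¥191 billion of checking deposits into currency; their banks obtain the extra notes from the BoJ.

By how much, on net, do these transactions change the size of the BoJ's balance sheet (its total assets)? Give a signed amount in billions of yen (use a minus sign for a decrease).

FX sale ¥35 billion: a BoJ asset is shed → −¥35B.
Government spending ¥432 billion: only the composition of liabilities changes → 0.
Discount-window repayment ¥151 billion: a BoJ asset is shed → −¥151B.
Currency withdrawal ¥191 billion: only the composition of liabilities changes → 0.
Net: −35 + 0 − 151 + 0 = -¥186 billion.

-¥186 billion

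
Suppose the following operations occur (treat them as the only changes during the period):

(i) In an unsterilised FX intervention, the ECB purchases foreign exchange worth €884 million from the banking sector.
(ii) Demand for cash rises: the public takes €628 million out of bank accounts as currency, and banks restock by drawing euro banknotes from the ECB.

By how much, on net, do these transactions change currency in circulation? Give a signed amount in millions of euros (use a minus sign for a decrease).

FX purchase €884 million: no currency enters or leaves circulation → 0.
Currency withdrawal €628 million: notes leave the central bank → +€628M.
Net: 0 + 628 = +€628 million.

+€628 million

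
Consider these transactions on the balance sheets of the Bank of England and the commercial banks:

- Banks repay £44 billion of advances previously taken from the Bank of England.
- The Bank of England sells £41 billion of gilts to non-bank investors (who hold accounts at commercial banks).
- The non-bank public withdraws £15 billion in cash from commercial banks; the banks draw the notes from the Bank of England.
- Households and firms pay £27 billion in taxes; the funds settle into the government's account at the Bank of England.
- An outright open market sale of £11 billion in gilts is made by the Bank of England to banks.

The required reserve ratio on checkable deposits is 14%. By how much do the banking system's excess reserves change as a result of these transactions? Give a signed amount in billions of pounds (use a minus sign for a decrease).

Discount-window repayment £44 billion: reserves −£44B, deposits 0.
Asset sale (to non-banks) £41 billion: reserves −£41B, deposits −£41B.
Currency withdrawal £15 billion: reserves −£15B, deposits −£15B.
Government account inflow £27 billion: reserves −£27B, deposits −£27B.
OMO sale (to banks) £11 billion: reserves −£11B, deposits 0.
Totals: Δreserves = −£138B, Δdeposits = −£83B.
Δrequired reserves = 14% × −£83B = −£11.62B.
Δexcess reserves = Δreserves − Δrequired = −£138B − (−£11.62B) = -£126.38 billion.

-£126.38 billion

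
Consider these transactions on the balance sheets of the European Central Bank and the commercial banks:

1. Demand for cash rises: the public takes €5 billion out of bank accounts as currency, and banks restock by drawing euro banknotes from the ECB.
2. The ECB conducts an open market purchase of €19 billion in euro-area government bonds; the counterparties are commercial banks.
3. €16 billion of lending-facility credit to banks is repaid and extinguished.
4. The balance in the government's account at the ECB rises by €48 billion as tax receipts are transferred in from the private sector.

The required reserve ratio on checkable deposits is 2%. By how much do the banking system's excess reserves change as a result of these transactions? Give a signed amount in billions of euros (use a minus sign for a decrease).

-€48.94 billion

Currency withdrawal €5 billion: reserves −€5B, deposits −€5B.
OMO purchase (from banks) €19 billion: reserves +€19B, deposits 0.
Discount-window repayment €16 billion: reserves −€16B, deposits 0.
Government account inflow €48 billion: reserves −€48B, deposits −€48B.
Totals: Δreserves = −€50B, Δdeposits = −€53B.
Δrequired reserves = 2% × −€53B = −€1.06B.
Δexcess reserves = Δreserves − Δrequired = −€50B − (−€1.06B) = -€48.94 billion.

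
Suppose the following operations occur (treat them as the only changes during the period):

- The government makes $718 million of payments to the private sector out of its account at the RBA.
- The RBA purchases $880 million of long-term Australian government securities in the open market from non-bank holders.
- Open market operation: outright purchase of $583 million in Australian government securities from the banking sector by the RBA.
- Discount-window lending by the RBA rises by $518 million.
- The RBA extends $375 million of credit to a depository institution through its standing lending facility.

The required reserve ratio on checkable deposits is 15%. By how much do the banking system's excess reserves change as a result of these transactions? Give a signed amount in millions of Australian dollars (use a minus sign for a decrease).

Government spending $718 million: reserves +$718M, deposits +$718M.
Asset purchase (from non-banks) $880 million: reserves +$880M, deposits +$880M.
OMO purchase (from banks) $583 million: reserves +$583M, deposits 0.
Discount-window loan $518 million: reserves +$518M, deposits 0.
Discount-window loan $375 million: reserves +$375M, deposits 0.
Totals: Δreserves = +$3074M, Δdeposits = +$1598M.
Δrequired reserves = 15% × +$1598M = +$239.7M.
Δexcess reserves = Δreserves − Δrequired = +$3074M − (+$239.7M) = +$2834.3 million.

+$2834.3 million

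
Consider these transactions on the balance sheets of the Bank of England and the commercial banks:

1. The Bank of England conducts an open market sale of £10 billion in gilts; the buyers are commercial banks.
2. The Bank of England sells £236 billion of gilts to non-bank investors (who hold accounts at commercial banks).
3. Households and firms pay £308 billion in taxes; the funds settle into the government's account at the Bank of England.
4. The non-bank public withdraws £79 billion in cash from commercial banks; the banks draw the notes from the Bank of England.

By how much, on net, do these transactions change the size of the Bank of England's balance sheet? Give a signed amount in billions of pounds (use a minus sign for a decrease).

OMO sale (to banks) £10 billion: a Bank of England asset is shed → −£10B.
Asset sale (to non-banks) £236 billion: a Bank of England asset is shed → −£236B.
Government account inflow £308 billion: only the composition of liabilities changes → 0.
Currency withdrawal £79 billion: only the composition of liabilities changes → 0.
Net: −10 − 236 + 0 + 0 = -£246 billion.

-£246 billion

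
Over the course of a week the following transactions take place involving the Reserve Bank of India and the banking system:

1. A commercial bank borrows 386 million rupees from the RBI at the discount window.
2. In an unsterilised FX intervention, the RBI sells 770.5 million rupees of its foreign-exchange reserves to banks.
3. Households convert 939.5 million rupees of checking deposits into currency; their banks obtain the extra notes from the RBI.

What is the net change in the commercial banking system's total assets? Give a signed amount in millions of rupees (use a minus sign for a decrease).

-553.5 million

RBI balance sheet:
  Assets:      Loans to banks +386M, Foreign assets −770.5M
  Liabilities: Bank reserves −1324M, Currency in circulation +939.5M
Commercial banking system:
  Assets:      Reserves at CB −1324M, Foreign assets +770.5M
  Liabilities: Checkable deposits −939.5M, Borrowings from CB +386M
Change in total bank assets = -553.5 million.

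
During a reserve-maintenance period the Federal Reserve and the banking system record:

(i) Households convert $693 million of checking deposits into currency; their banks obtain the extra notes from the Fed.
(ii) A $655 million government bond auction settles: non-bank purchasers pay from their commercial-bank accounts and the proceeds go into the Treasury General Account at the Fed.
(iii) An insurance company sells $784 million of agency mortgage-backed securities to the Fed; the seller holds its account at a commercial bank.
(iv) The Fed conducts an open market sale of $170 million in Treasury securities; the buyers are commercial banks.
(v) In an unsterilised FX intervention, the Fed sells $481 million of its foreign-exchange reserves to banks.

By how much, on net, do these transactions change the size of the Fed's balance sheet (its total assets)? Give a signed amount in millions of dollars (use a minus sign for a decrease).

+$133 million

Fed balance sheet:
  Assets:      Securities +$614M, Foreign assets −$481M
  Liabilities: Bank reserves −$1215M, Currency in circulation +$693M, Government deposits +$655M
Commercial banking system:
  Assets:      Reserves at CB −$1215M, Securities +$170M, Foreign assets +$481M
  Liabilities: Checkable deposits −$564M
Change in total Fed assets = +$133 million.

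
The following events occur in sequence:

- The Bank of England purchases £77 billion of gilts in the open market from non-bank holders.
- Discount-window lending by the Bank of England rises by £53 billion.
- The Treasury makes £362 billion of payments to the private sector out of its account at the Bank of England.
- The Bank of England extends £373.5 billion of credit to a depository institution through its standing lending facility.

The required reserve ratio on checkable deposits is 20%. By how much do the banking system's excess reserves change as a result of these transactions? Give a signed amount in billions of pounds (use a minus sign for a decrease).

+£777.7 billion

Asset purchase (from non-banks) £77 billion: reserves +£77B, deposits +£77B.
Discount-window loan £53 billion: reserves +£53B, deposits 0.
Government spending £362 billion: reserves +£362B, deposits +£362B.
Discount-window loan £373.5 billion: reserves +£373.5B, deposits 0.
Totals: Δreserves = +£865.5B, Δdeposits = +£439B.
Δrequired reserves = 20% × +£439B = +£87.8B.
Δexcess reserves = Δreserves − Δrequired = +£865.5B − (+£87.8B) = +£777.7 billion.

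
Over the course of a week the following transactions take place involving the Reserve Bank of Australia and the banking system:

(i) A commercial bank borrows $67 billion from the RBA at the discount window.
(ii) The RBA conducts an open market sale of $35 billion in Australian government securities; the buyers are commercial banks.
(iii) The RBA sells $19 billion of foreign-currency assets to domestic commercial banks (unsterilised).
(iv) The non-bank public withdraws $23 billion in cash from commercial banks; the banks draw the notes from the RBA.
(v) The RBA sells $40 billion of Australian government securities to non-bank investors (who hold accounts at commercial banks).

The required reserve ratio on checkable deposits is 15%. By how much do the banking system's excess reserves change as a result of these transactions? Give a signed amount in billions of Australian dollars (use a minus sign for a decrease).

Discount-window loan $67 billion: reserves +$67B, deposits 0.
OMO sale (to banks) $35 billion: reserves −$35B, deposits 0.
FX sale $19 billion: reserves −$19B, deposits 0.
Currency withdrawal $23 billion: reserves −$23B, deposits −$23B.
Asset sale (to non-banks) $40 billion: reserves −$40B, deposits −$40B.
Totals: Δreserves = −$50B, Δdeposits = −$63B.
Δrequired reserves = 15% × −$63B = −$9.45B.
Δexcess reserves = Δreserves − Δrequired = −$50B − (−$9.45B) = -$40.55 billion.

-$40.55 billion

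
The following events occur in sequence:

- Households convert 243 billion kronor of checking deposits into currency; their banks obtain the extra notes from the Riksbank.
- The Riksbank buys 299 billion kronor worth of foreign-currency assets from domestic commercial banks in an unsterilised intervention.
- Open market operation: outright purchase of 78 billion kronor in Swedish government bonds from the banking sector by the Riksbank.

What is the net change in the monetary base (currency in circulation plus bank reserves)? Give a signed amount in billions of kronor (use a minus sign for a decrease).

Currency withdrawal 243 billion kronor: just a shift between currency and reserves — both are base money → 0.
FX purchase 299 billion kronor: Riksbank balance sheet expands → +299B.
OMO purchase (from banks) 78 billion kronor: Riksbank balance sheet expands → +78B.
Net: 0 + 299 + 78 = +377 billion.

+377 billion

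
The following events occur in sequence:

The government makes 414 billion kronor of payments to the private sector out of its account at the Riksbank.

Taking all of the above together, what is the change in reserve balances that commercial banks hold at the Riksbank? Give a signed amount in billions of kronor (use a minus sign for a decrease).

Riksbank balance sheet:
  Assets:      no change
  Liabilities: Bank reserves +414B, Government deposits −414B
So the change in reserve balances that commercial banks hold at the Riksbank is +414 billion.

+414 billion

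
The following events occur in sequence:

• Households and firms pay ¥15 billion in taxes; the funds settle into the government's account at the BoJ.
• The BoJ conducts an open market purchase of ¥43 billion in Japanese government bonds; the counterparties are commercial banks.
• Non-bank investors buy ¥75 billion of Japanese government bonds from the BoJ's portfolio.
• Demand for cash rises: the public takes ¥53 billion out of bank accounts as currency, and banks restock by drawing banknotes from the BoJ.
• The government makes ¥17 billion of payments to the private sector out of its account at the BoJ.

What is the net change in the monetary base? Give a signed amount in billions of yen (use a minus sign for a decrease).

-¥30 billion

BoJ balance sheet:
  Assets:      Securities −¥32B
  Liabilities: Bank reserves −¥83B, Currency in circulation +¥53B, Government deposits −¥2B
Commercial banking system:
  Assets:      Reserves at CB −¥83B, Securities −¥43B
  Liabilities: Checkable deposits −¥126B
Monetary base = currency + reserves: +¥53B + (−¥83B) = -¥30 billion.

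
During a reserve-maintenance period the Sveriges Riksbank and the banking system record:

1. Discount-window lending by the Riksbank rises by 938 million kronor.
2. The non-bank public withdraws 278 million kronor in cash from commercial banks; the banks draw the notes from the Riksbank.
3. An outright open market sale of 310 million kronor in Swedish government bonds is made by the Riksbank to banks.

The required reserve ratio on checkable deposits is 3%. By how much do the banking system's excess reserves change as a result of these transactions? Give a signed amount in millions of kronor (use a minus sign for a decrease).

Discount-window loan 938 million kronor: reserves +938M, deposits 0.
Currency withdrawal 278 million kronor: reserves −278M, deposits −278M.
OMO sale (to banks) 310 million kronor: reserves −310M, deposits 0.
Totals: Δreserves = +350M, Δdeposits = −278M.
Δrequired reserves = 3% × −278M = −8.34M.
Δexcess reserves = Δreserves − Δrequired = +350M − (−8.34M) = +358.34 million.

+358.34 million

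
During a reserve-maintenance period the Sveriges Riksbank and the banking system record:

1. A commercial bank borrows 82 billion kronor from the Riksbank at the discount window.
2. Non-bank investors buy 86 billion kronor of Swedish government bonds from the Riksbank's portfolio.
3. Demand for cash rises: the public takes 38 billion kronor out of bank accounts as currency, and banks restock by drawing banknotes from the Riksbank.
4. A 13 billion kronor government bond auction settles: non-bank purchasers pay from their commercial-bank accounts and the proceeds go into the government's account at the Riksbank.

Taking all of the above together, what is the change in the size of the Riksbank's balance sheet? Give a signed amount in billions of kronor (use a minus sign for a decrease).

-4 billion

Discount-window loan 82 billion kronor: a Riksbank asset is acquired → +82B.
Asset sale (to non-banks) 86 billion kronor: a Riksbank asset is shed → −86B.
Currency withdrawal 38 billion kronor: only the composition of liabilities changes → 0.
Government account inflow 13 billion kronor: only the composition of liabilities changes → 0.
Net: 82 − 86 + 0 + 0 = -4 billion.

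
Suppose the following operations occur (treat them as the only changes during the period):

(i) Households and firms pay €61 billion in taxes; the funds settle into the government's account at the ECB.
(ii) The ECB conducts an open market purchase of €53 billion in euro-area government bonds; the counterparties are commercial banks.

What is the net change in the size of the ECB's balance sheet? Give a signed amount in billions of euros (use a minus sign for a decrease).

ECB balance sheet:
  Assets:      Securities +€53B
  Liabilities: Bank reserves −€8B, Government deposits +€61B
Commercial banking system:
  Assets:      Reserves at CB −€8B, Securities −€53B
  Liabilities: Checkable deposits −€61B
Change in total ECB assets = +€53 billion.

+€53 billion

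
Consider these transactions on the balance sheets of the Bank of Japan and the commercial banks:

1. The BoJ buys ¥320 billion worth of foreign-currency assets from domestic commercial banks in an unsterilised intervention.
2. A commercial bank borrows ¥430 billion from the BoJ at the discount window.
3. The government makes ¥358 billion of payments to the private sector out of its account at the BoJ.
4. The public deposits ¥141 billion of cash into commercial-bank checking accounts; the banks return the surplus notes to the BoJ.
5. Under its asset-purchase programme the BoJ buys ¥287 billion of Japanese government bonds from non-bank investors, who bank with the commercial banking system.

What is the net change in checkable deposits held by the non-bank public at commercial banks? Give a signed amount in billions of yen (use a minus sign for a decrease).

+¥786 billion

FX purchase ¥320 billion: the counterparty is a bank, so public deposits are unchanged → 0.
Discount-window loan ¥430 billion: the counterparty is a bank, so public deposits are unchanged → 0.
Government spending ¥358 billion: non-bank counterparties' bank balances rise → +¥358B.
Currency deposit ¥141 billion: non-bank counterparties' bank balances rise → +¥141B.
Asset purchase (from non-banks) ¥287 billion: non-bank counterparties' bank balances rise → +¥287B.
Net: 0 + 0 + 358 + 141 + 287 = +¥786 billion.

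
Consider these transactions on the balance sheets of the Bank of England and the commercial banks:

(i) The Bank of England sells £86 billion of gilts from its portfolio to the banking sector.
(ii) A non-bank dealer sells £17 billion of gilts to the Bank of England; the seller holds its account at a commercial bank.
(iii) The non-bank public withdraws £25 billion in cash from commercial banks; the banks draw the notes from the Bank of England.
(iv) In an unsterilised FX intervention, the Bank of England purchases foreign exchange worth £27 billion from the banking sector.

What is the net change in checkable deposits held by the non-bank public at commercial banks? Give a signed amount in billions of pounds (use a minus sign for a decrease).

Bank of England balance sheet:
  Assets:      Securities −£69B, Foreign assets +£27B
  Liabilities: Bank reserves −£67B, Currency in circulation +£25B
Commercial banking system:
  Assets:      Reserves at CB −£67B, Securities +£86B, Foreign assets −£27B
  Liabilities: Checkable deposits −£8B
So the change in checkable deposits held by the non-bank public at commercial banks is -£8 billion.

-£8 billion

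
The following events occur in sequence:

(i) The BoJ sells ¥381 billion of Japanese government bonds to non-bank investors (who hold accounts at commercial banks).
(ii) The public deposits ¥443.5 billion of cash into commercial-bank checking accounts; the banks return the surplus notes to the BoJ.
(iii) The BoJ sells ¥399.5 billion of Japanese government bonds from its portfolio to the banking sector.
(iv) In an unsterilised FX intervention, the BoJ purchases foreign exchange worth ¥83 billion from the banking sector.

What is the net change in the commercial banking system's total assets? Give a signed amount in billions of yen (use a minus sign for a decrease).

+¥62.5 billion

BoJ balance sheet:
  Assets:      Securities −¥780.5B, Foreign assets +¥83B
  Liabilities: Bank reserves −¥254B, Currency in circulation −¥443.5B
Commercial banking system:
  Assets:      Reserves at CB −¥254B, Securities +¥399.5B, Foreign assets −¥83B
  Liabilities: Checkable deposits +¥62.5B
Change in total bank assets = +¥62.5 billion.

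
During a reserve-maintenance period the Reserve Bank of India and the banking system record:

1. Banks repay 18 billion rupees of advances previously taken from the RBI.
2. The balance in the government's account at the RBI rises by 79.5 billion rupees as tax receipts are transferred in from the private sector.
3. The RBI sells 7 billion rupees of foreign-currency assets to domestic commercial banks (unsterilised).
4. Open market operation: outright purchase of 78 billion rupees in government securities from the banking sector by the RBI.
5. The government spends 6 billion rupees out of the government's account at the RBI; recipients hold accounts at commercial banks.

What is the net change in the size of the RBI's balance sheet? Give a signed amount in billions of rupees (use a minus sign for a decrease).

RBI balance sheet:
  Assets:      Securities +78B, Loans to banks −18B, Foreign assets −7B
  Liabilities: Bank reserves −20.5B, Government deposits +73.5B
Change in total RBI assets = +53 billion.

+53 billion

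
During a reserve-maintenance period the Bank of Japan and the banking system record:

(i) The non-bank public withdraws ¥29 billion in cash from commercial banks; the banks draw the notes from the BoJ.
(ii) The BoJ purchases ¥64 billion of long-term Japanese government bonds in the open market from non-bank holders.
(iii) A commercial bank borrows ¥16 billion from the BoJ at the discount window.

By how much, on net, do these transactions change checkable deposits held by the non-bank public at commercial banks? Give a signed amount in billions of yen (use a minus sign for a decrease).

+¥35 billion

BoJ balance sheet:
  Assets:      Securities +¥64B, Loans to banks +¥16B
  Liabilities: Bank reserves +¥51B, Currency in circulation +¥29B
Commercial banking system:
  Assets:      Reserves at CB +¥51B
  Liabilities: Checkable deposits +¥35B, Borrowings from CB +¥16B
So the change in checkable deposits held by the non-bank public at commercial banks is +¥35 billion.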